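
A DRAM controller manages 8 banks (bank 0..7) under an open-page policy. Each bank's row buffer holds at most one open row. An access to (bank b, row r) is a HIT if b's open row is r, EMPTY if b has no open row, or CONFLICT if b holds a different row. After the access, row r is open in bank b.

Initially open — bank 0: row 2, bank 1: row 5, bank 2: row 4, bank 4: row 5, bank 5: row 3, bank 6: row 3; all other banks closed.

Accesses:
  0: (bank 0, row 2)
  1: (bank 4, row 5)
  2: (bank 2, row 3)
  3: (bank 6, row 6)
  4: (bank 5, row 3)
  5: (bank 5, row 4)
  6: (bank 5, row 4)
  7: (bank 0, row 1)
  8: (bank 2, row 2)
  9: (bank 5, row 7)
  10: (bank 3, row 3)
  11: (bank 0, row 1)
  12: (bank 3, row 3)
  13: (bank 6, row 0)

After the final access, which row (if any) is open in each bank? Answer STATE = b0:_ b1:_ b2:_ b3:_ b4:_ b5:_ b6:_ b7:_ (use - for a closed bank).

STATE = b0:1 b1:5 b2:2 b3:3 b4:5 b5:7 b6:0 b7:-

0: bank 0 row 2 — prev 2 → HIT
1: bank 4 row 5 — prev 5 → HIT
2: bank 2 row 3 — prev 4 → CONFLICT
3: bank 6 row 6 — prev 3 → CONFLICT
4: bank 5 row 3 — prev 3 → HIT
5: bank 5 row 4 — prev 3 → CONFLICT
6: bank 5 row 4 — prev 4 → HIT
7: bank 0 row 1 — prev 2 → CONFLICT
8: bank 2 row 2 — prev 3 → CONFLICT
9: bank 5 row 7 — prev 4 → CONFLICT
10: bank 3 row 3 — prev None → EMPTY
11: bank 0 row 1 — prev 1 → HIT
12: bank 3 row 3 — prev 3 → HIT
13: bank 6 row 0 — prev 6 → CONFLICT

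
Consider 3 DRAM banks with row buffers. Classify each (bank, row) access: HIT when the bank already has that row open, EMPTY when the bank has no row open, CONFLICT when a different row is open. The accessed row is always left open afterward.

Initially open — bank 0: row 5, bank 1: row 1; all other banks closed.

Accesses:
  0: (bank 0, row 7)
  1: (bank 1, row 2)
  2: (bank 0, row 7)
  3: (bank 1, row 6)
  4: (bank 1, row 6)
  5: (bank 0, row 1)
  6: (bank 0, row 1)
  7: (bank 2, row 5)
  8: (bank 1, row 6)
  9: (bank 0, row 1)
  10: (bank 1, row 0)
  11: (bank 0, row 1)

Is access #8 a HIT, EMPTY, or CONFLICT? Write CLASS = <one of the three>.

  [0] b0 r7: had r5 ⇒ C
  [1] b1 r2: had r1 ⇒ C
  [2] b0 r7: had r7 ⇒ H
  [3] b1 r6: had r2 ⇒ C
  [4] b1 r6: had r6 ⇒ H
  [5] b0 r1: had r7 ⇒ C
  [6] b0 r1: had r1 ⇒ H
  [7] b2 r5: no row ⇒ E
  [8] b1 r6: had r6 ⇒ H
  [9] b0 r1: had r1 ⇒ H
  [10] b1 r0: had r6 ⇒ C
  [11] b0 r1: had r1 ⇒ H

CLASS = HIT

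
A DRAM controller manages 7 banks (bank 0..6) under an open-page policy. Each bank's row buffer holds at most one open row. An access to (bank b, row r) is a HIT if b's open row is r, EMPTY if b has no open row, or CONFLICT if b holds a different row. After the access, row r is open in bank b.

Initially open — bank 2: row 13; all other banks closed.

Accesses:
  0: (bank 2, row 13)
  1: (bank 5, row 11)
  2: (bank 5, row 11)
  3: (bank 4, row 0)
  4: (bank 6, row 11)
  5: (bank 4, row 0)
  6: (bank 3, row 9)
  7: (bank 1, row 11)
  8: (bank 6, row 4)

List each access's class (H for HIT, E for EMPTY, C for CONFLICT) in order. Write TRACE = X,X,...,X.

#0 (2,13) H  (was 13)
#1 (5,11) E
#2 (5,11) H  (was 11)
#3 (4,0) E
#4 (6,11) E
#5 (4,0) H  (was 0)
#6 (3,9) E
#7 (1,11) E
#8 (6,4) C  (was 11)

TRACE = H,E,H,E,E,H,E,E,C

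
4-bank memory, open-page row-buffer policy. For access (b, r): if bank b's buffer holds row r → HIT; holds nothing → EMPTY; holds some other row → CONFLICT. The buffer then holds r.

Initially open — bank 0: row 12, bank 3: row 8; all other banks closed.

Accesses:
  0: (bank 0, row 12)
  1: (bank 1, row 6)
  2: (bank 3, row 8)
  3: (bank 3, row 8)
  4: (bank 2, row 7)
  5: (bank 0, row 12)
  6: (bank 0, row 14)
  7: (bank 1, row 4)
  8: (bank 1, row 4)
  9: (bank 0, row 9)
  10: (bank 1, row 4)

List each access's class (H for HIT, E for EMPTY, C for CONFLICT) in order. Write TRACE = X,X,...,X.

  [0] b0 r12: had r12 ⇒ H
  [1] b1 r6: no row ⇒ E
  [2] b3 r8: had r8 ⇒ H
  [3] b3 r8: had r8 ⇒ H
  [4] b2 r7: no row ⇒ E
  [5] b0 r12: had r12 ⇒ H
  [6] b0 r14: had r12 ⇒ C
  [7] b1 r4: had r6 ⇒ C
  [8] b1 r4: had r4 ⇒ H
  [9] b0 r9: had r14 ⇒ C
  [10] b1 r4: had r4 ⇒ H

TRACE = H,E,H,H,E,H,C,C,H,C,H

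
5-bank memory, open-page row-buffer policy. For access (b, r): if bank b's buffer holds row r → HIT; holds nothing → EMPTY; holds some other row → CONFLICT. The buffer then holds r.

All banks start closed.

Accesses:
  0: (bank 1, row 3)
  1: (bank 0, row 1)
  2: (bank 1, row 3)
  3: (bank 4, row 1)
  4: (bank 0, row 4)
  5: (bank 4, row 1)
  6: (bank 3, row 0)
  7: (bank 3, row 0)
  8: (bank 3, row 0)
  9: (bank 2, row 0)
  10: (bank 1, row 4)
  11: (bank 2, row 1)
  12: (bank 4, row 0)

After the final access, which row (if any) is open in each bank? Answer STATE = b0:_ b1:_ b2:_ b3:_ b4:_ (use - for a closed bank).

0: bank 1 row 3 — prev None → EMPTY
1: bank 0 row 1 — prev None → EMPTY
2: bank 1 row 3 — prev 3 → HIT
3: bank 4 row 1 — prev None → EMPTY
4: bank 0 row 4 — prev 1 → CONFLICT
5: bank 4 row 1 — prev 1 → HIT
6: bank 3 row 0 — prev None → EMPTY
7: bank 3 row 0 — prev 0 → HIT
8: bank 3 row 0 — prev 0 → HIT
9: bank 2 row 0 — prev None → EMPTY
10: bank 1 row 4 — prev 3 → CONFLICT
11: bank 2 row 1 — prev 0 → CONFLICT
12: bank 4 row 0 — prev 1 → CONFLICT

STATE = b0:4 b1:4 b2:1 b3:0 b4:0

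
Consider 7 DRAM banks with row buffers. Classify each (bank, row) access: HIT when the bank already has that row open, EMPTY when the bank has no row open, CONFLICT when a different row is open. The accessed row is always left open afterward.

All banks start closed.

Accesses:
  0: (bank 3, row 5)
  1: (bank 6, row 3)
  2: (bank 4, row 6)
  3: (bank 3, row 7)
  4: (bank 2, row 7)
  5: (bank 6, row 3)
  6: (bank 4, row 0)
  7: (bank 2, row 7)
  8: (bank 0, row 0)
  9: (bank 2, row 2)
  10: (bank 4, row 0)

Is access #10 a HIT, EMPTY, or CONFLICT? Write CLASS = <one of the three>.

CLASS = HIT

step 0: bank3 None->5 [EMPTY]
step 1: bank6 None->3 [EMPTY]
step 2: bank4 None->6 [EMPTY]
step 3: bank3 5->7 [CONFLICT]
step 4: bank2 None->7 [EMPTY]
step 5: bank6 3->3 [HIT]
step 6: bank4 6->0 [CONFLICT]
step 7: bank2 7->7 [HIT]
step 8: bank0 None->0 [EMPTY]
step 9: bank2 7->2 [CONFLICT]
step 10: bank4 0->0 [HIT]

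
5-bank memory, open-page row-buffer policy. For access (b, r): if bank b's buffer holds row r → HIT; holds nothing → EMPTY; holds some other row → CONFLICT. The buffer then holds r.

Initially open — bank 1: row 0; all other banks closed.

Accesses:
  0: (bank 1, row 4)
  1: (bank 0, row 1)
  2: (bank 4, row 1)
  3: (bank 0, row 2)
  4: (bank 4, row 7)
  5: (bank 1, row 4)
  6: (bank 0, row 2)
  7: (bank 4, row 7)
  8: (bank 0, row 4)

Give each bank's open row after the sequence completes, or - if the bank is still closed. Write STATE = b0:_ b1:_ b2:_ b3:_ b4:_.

  [0] b1 r4: had r0 ⇒ C
  [1] b0 r1: no row ⇒ E
  [2] b4 r1: no row ⇒ E
  [3] b0 r2: had r1 ⇒ C
  [4] b4 r7: had r1 ⇒ C
  [5] b1 r4: had r4 ⇒ H
  [6] b0 r2: had r2 ⇒ H
  [7] b4 r7: had r7 ⇒ H
  [8] b0 r4: had r2 ⇒ C

STATE = b0:4 b1:4 b2:- b3:- b4:7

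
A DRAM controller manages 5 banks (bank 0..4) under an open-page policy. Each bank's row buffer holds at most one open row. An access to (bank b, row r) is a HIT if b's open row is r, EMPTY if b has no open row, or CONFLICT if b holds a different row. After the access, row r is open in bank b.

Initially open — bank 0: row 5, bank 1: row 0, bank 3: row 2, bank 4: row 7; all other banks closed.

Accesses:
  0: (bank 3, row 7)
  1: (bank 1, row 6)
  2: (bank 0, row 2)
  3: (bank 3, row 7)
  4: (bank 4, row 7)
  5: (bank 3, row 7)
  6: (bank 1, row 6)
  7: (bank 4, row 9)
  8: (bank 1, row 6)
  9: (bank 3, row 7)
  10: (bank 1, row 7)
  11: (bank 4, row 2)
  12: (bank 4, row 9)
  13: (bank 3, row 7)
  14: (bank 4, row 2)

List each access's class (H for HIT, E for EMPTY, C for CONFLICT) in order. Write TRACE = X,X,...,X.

0: bank 3 row 7 — prev 2 → CONFLICT
1: bank 1 row 6 — prev 0 → CONFLICT
2: bank 0 row 2 — prev 5 → CONFLICT
3: bank 3 row 7 — prev 7 → HIT
4: bank 4 row 7 — prev 7 → HIT
5: bank 3 row 7 — prev 7 → HIT
6: bank 1 row 6 — prev 6 → HIT
7: bank 4 row 9 — prev 7 → CONFLICT
8: bank 1 row 6 — prev 6 → HIT
9: bank 3 row 7 — prev 7 → HIT
10: bank 1 row 7 — prev 6 → CONFLICT
11: bank 4 row 2 — prev 9 → CONFLICT
12: bank 4 row 9 — prev 2 → CONFLICT
13: bank 3 row 7 — prev 7 → HIT
14: bank 4 row 2 — prev 9 → CONFLICT

TRACE = C,C,C,H,H,H,H,C,H,H,C,C,C,H,C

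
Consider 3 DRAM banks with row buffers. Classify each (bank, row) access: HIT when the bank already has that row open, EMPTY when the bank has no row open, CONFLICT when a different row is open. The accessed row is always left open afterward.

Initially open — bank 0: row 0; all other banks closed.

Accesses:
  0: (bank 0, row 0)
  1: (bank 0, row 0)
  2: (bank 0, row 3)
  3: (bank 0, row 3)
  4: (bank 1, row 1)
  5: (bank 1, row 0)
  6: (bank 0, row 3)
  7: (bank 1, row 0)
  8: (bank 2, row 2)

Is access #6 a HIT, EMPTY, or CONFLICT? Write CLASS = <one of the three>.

0: bank 0 row 0 — prev 0 → HIT
1: bank 0 row 0 — prev 0 → HIT
2: bank 0 row 3 — prev 0 → CONFLICT
3: bank 0 row 3 — prev 3 → HIT
4: bank 1 row 1 — prev None → EMPTY
5: bank 1 row 0 — prev 1 → CONFLICT
6: bank 0 row 3 — prev 3 → HIT
7: bank 1 row 0 — prev 0 → HIT
8: bank 2 row 2 — prev None → EMPTY

CLASS = HIT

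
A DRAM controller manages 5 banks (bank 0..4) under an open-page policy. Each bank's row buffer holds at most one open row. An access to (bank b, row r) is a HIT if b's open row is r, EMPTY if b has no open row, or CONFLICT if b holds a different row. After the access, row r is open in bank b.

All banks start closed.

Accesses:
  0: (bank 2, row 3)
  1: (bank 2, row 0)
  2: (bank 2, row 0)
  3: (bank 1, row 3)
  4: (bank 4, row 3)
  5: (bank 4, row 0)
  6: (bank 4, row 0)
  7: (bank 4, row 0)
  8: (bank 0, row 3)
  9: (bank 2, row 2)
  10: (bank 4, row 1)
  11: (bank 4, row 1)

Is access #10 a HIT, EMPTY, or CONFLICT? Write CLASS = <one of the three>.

CLASS = CONFLICT

  [0] b2 r3: no row ⇒ E
  [1] b2 r0: had r3 ⇒ C
  [2] b2 r0: had r0 ⇒ H
  [3] b1 r3: no row ⇒ E
  [4] b4 r3: no row ⇒ E
  [5] b4 r0: had r3 ⇒ C
  [6] b4 r0: had r0 ⇒ H
  [7] b4 r0: had r0 ⇒ H
  [8] b0 r3: no row ⇒ E
  [9] b2 r2: had r0 ⇒ C
  [10] b4 r1: had r0 ⇒ C
  [11] b4 r1: had r1 ⇒ H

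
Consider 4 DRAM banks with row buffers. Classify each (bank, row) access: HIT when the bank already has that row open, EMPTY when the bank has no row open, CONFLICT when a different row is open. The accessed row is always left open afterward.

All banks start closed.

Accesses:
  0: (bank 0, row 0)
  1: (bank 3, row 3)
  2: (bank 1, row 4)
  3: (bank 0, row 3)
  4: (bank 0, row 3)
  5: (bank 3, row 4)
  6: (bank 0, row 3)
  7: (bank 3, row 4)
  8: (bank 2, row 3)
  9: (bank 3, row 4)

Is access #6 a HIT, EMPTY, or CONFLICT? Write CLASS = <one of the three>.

  [0] b0 r0: no row ⇒ E
  [1] b3 r3: no row ⇒ E
  [2] b1 r4: no row ⇒ E
  [3] b0 r3: had r0 ⇒ C
  [4] b0 r3: had r3 ⇒ H
  [5] b3 r4: had r3 ⇒ C
  [6] b0 r3: had r3 ⇒ H
  [7] b3 r4: had r4 ⇒ H
  [8] b2 r3: no row ⇒ E
  [9] b3 r4: had r4 ⇒ H

CLASS = HIT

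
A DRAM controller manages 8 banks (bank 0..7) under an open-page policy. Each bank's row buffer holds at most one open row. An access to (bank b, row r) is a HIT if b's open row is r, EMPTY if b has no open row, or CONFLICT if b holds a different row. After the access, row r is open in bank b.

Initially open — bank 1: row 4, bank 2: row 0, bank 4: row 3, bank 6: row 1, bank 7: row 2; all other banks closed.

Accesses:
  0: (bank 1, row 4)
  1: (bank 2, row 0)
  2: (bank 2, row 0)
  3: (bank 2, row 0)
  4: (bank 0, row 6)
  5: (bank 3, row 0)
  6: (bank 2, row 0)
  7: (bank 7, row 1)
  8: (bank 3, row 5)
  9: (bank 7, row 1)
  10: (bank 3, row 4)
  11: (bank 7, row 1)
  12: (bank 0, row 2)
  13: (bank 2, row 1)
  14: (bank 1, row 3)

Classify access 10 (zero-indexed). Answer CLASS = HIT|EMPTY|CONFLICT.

CLASS = CONFLICT

0: bank 1 row 4 — prev 4 → HIT
1: bank 2 row 0 — prev 0 → HIT
2: bank 2 row 0 — prev 0 → HIT
3: bank 2 row 0 — prev 0 → HIT
4: bank 0 row 6 — prev None → EMPTY
5: bank 3 row 0 — prev None → EMPTY
6: bank 2 row 0 — prev 0 → HIT
7: bank 7 row 1 — prev 2 → CONFLICT
8: bank 3 row 5 — prev 0 → CONFLICT
9: bank 7 row 1 — prev 1 → HIT
10: bank 3 row 4 — prev 5 → CONFLICT
11: bank 7 row 1 — prev 1 → HIT
12: bank 0 row 2 — prev 6 → CONFLICT
13: bank 2 row 1 — prev 0 → CONFLICT
14: bank 1 row 3 — prev 4 → CONFLICT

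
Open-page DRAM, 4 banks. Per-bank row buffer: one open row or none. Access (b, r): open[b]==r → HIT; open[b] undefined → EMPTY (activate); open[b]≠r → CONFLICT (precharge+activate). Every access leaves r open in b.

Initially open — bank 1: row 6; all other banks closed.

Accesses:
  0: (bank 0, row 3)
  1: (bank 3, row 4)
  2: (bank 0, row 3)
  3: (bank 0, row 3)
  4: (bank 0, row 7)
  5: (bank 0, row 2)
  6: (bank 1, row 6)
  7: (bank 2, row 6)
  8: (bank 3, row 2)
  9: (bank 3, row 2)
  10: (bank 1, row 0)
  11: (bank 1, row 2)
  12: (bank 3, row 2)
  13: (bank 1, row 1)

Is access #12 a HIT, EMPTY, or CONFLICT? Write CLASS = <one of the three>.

#0 (0,3) E
#1 (3,4) E
#2 (0,3) H  (was 3)
#3 (0,3) H  (was 3)
#4 (0,7) C  (was 3)
#5 (0,2) C  (was 7)
#6 (1,6) H  (was 6)
#7 (2,6) E
#8 (3,2) C  (was 4)
#9 (3,2) H  (was 2)
#10 (1,0) C  (was 6)
#11 (1,2) C  (was 0)
#12 (3,2) H  (was 2)
#13 (1,1) C  (was 2)

CLASS = HIT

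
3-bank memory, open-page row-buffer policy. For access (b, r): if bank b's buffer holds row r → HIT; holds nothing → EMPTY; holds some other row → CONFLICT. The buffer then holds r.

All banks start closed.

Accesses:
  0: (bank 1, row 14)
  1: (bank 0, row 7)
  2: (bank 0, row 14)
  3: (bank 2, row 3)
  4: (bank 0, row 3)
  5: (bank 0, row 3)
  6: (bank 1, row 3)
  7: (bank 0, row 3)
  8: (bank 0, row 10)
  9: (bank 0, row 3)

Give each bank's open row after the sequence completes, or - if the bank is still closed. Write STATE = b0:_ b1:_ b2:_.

STATE = b0:3 b1:3 b2:3

#0 (1,14) E
#1 (0,7) E
#2 (0,14) C  (was 7)
#3 (2,3) E
#4 (0,3) C  (was 14)
#5 (0,3) H  (was 3)
#6 (1,3) C  (was 14)
#7 (0,3) H  (was 3)
#8 (0,10) C  (was 3)
#9 (0,3) C  (was 10)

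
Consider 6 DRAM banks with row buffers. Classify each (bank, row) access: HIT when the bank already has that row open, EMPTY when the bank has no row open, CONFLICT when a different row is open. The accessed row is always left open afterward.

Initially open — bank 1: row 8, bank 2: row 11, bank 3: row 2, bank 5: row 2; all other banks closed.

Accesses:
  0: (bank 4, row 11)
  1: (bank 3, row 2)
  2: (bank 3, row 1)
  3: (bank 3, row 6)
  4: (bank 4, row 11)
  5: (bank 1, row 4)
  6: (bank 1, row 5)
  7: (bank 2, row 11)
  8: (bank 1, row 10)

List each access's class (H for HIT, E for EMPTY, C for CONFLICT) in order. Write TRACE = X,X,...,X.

TRACE = E,H,C,C,H,C,C,H,C

#0 (4,11) E
#1 (3,2) H  (was 2)
#2 (3,1) C  (was 2)
#3 (3,6) C  (was 1)
#4 (4,11) H  (was 11)
#5 (1,4) C  (was 8)
#6 (1,5) C  (was 4)
#7 (2,11) H  (was 11)
#8 (1,10) C  (was 5)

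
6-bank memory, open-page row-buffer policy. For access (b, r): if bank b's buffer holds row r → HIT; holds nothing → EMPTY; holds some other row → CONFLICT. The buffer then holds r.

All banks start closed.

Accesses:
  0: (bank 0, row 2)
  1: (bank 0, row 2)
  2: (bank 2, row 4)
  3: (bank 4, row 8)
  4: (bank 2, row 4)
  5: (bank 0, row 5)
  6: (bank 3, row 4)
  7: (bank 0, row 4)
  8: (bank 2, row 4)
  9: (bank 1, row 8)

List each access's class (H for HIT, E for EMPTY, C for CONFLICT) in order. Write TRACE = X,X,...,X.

step 0: bank0 None->2 [EMPTY]
step 1: bank0 2->2 [HIT]
step 2: bank2 None->4 [EMPTY]
step 3: bank4 None->8 [EMPTY]
step 4: bank2 4->4 [HIT]
step 5: bank0 2->5 [CONFLICT]
step 6: bank3 None->4 [EMPTY]
step 7: bank0 5->4 [CONFLICT]
step 8: bank2 4->4 [HIT]
step 9: bank1 None->8 [EMPTY]

TRACE = E,H,E,E,H,C,E,C,H,E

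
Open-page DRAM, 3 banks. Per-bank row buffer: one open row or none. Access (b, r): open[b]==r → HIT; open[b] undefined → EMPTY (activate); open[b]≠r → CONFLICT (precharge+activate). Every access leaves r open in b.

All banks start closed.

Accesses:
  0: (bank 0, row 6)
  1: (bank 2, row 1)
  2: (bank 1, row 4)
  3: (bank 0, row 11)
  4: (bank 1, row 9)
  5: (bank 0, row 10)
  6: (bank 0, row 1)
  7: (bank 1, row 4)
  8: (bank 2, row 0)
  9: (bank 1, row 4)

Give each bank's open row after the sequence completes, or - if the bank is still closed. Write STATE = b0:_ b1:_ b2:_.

#0 (0,6) E
#1 (2,1) E
#2 (1,4) E
#3 (0,11) C  (was 6)
#4 (1,9) C  (was 4)
#5 (0,10) C  (was 11)
#6 (0,1) C  (was 10)
#7 (1,4) C  (was 9)
#8 (2,0) C  (was 1)
#9 (1,4) H  (was 4)

STATE = b0:1 b1:4 b2:0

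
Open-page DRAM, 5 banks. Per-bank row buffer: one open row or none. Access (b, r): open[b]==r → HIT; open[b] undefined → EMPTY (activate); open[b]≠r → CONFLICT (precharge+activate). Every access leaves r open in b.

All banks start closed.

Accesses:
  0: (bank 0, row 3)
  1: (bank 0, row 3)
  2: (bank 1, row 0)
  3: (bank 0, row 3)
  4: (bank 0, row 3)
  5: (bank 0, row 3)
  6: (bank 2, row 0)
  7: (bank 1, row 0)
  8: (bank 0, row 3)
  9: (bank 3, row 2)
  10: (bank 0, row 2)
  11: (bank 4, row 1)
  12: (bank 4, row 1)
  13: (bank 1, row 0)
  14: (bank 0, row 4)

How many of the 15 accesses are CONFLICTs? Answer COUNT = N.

  [0] b0 r3: no row ⇒ E
  [1] b0 r3: had r3 ⇒ H
  [2] b1 r0: no row ⇒ E
  [3] b0 r3: had r3 ⇒ H
  [4] b0 r3: had r3 ⇒ H
  [5] b0 r3: had r3 ⇒ H
  [6] b2 r0: no row ⇒ E
  [7] b1 r0: had r0 ⇒ H
  [8] b0 r3: had r3 ⇒ H
  [9] b3 r2: no row ⇒ E
  [10] b0 r2: had r3 ⇒ C
  [11] b4 r1: no row ⇒ E
  [12] b4 r1: had r1 ⇒ H
  [13] b1 r0: had r0 ⇒ H
  [14] b0 r4: had r2 ⇒ C

COUNT = 2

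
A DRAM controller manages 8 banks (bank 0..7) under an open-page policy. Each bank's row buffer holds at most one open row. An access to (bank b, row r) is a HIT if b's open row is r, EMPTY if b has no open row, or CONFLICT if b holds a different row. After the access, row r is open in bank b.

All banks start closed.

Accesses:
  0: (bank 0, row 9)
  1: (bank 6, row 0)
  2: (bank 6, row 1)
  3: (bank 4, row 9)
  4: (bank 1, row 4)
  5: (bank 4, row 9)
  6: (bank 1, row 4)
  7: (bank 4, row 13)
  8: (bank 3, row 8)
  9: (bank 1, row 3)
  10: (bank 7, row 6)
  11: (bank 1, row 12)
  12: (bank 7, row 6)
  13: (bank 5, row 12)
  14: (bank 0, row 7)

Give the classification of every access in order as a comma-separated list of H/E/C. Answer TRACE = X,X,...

TRACE = E,E,C,E,E,H,H,C,E,C,E,C,H,E,C

#0 (0,9) E
#1 (6,0) E
#2 (6,1) C  (was 0)
#3 (4,9) E
#4 (1,4) E
#5 (4,9) H  (was 9)
#6 (1,4) H  (was 4)
#7 (4,13) C  (was 9)
#8 (3,8) E
#9 (1,3) C  (was 4)
#10 (7,6) E
#11 (1,12) C  (was 3)
#12 (7,6) H  (was 6)
#13 (5,12) E
#14 (0,7) C  (was 9)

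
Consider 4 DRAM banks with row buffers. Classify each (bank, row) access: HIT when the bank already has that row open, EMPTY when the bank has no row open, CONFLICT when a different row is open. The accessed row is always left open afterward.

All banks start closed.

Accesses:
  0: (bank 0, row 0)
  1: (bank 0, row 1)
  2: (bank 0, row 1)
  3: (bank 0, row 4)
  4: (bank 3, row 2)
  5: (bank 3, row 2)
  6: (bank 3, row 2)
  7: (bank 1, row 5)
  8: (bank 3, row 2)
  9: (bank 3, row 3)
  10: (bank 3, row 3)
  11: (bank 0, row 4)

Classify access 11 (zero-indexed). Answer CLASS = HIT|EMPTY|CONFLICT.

CLASS = HIT

0: bank 0 row 0 — prev None → EMPTY
1: bank 0 row 1 — prev 0 → CONFLICT
2: bank 0 row 1 — prev 1 → HIT
3: bank 0 row 4 — prev 1 → CONFLICT
4: bank 3 row 2 — prev None → EMPTY
5: bank 3 row 2 — prev 2 → HIT
6: bank 3 row 2 — prev 2 → HIT
7: bank 1 row 5 — prev None → EMPTY
8: bank 3 row 2 — prev 2 → HIT
9: bank 3 row 3 — prev 2 → CONFLICT
10: bank 3 row 3 — prev 3 → HIT
11: bank 0 row 4 — prev 4 → HIT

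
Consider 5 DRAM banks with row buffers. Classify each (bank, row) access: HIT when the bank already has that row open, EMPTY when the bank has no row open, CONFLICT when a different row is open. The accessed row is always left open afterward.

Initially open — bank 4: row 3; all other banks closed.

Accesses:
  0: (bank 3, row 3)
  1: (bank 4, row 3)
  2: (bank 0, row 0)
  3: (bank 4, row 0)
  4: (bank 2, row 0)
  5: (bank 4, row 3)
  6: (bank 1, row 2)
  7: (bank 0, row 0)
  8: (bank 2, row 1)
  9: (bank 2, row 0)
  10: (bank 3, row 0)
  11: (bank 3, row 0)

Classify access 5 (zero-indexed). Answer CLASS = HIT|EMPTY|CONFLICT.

CLASS = CONFLICT

#0 (3,3) E
#1 (4,3) H  (was 3)
#2 (0,0) E
#3 (4,0) C  (was 3)
#4 (2,0) E
#5 (4,3) C  (was 0)
#6 (1,2) E
#7 (0,0) H  (was 0)
#8 (2,1) C  (was 0)
#9 (2,0) C  (was 1)
#10 (3,0) C  (was 3)
#11 (3,0) H  (was 0)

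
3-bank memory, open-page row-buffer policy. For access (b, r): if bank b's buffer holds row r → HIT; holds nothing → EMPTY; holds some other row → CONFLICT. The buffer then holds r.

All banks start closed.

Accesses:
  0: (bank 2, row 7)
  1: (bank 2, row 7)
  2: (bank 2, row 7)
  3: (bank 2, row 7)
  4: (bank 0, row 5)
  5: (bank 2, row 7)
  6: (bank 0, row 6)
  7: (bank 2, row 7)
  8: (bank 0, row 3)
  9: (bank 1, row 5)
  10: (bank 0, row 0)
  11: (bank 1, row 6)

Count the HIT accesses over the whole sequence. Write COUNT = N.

COUNT = 5

step 0: bank2 None->7 [EMPTY]
step 1: bank2 7->7 [HIT]
step 2: bank2 7->7 [HIT]
step 3: bank2 7->7 [HIT]
step 4: bank0 None->5 [EMPTY]
step 5: bank2 7->7 [HIT]
step 6: bank0 5->6 [CONFLICT]
step 7: bank2 7->7 [HIT]
step 8: bank0 6->3 [CONFLICT]
step 9: bank1 None->5 [EMPTY]
step 10: bank0 3->0 [CONFLICT]
step 11: bank1 5->6 [CONFLICT]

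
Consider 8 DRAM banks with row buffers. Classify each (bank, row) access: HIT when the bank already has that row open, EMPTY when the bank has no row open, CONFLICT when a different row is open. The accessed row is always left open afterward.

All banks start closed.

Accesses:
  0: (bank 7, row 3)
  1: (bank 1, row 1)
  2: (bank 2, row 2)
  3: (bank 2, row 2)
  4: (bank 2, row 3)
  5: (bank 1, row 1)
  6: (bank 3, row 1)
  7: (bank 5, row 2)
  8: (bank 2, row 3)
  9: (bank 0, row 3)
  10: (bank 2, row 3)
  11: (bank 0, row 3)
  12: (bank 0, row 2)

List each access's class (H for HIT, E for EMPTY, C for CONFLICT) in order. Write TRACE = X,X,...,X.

TRACE = E,E,E,H,C,H,E,E,H,E,H,H,C

  [0] b7 r3: no row ⇒ E
  [1] b1 r1: no row ⇒ E
  [2] b2 r2: no row ⇒ E
  [3] b2 r2: had r2 ⇒ H
  [4] b2 r3: had r2 ⇒ C
  [5] b1 r1: had r1 ⇒ H
  [6] b3 r1: no row ⇒ E
  [7] b5 r2: no row ⇒ E
  [8] b2 r3: had r3 ⇒ H
  [9] b0 r3: no row ⇒ E
  [10] b2 r3: had r3 ⇒ H
  [11] b0 r3: had r3 ⇒ H
  [12] b0 r2: had r3 ⇒ C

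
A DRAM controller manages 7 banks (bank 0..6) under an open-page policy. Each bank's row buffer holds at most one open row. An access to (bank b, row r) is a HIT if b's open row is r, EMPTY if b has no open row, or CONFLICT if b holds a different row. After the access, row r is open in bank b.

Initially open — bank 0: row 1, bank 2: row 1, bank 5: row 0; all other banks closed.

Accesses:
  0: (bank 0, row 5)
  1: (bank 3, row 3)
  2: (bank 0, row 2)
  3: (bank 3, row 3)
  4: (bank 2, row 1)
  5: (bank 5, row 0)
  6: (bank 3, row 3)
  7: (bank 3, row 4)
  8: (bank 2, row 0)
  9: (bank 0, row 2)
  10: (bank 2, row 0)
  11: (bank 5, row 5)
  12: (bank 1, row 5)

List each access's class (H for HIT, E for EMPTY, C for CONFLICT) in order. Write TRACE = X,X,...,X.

TRACE = C,E,C,H,H,H,H,C,C,H,H,C,E

0: bank 0 row 5 — prev 1 → CONFLICT
1: bank 3 row 3 — prev None → EMPTY
2: bank 0 row 2 — prev 5 → CONFLICT
3: bank 3 row 3 — prev 3 → HIT
4: bank 2 row 1 — prev 1 → HIT
5: bank 5 row 0 — prev 0 → HIT
6: bank 3 row 3 — prev 3 → HIT
7: bank 3 row 4 — prev 3 → CONFLICT
8: bank 2 row 0 — prev 1 → CONFLICT
9: bank 0 row 2 — prev 2 → HIT
10: bank 2 row 0 — prev 0 → HIT
11: bank 5 row 5 — prev 0 → CONFLICT
12: bank 1 row 5 — prev None → EMPTY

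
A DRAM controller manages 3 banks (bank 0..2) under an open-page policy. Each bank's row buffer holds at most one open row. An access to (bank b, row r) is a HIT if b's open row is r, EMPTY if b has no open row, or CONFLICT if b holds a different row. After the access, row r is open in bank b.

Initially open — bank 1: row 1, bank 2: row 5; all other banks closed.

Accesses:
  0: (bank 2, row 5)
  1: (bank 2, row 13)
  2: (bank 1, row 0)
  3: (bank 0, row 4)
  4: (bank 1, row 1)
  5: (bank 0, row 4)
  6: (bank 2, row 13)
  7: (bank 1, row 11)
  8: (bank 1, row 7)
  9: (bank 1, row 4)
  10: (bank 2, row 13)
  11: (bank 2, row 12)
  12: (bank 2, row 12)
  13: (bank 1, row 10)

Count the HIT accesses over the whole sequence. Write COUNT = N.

#0 (2,5) H  (was 5)
#1 (2,13) C  (was 5)
#2 (1,0) C  (was 1)
#3 (0,4) E
#4 (1,1) C  (was 0)
#5 (0,4) H  (was 4)
#6 (2,13) H  (was 13)
#7 (1,11) C  (was 1)
#8 (1,7) C  (was 11)
#9 (1,4) C  (was 7)
#10 (2,13) H  (was 13)
#11 (2,12) C  (was 13)
#12 (2,12) H  (was 12)
#13 (1,10) C  (was 4)

COUNT = 5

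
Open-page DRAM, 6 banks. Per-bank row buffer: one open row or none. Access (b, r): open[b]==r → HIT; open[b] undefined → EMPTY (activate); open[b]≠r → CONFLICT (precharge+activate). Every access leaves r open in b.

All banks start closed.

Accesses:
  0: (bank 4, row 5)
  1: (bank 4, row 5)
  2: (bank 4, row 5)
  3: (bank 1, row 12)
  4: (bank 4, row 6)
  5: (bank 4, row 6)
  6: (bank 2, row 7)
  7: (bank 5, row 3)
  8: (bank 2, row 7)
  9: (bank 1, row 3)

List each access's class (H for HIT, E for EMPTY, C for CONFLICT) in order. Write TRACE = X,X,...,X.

#0 (4,5) E
#1 (4,5) H  (was 5)
#2 (4,5) H  (was 5)
#3 (1,12) E
#4 (4,6) C  (was 5)
#5 (4,6) H  (was 6)
#6 (2,7) E
#7 (5,3) E
#8 (2,7) H  (was 7)
#9 (1,3) C  (was 12)

TRACE = E,H,H,E,C,H,E,E,H,C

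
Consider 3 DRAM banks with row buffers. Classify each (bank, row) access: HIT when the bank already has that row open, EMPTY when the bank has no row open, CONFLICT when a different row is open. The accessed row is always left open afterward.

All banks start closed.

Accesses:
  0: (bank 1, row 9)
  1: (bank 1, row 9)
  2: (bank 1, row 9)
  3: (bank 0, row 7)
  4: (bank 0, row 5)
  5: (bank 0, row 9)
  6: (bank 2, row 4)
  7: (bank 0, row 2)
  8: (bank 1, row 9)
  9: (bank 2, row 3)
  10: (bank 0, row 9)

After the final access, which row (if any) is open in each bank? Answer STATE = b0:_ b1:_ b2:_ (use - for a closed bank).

STATE = b0:9 b1:9 b2:3

#0 (1,9) E
#1 (1,9) H  (was 9)
#2 (1,9) H  (was 9)
#3 (0,7) E
#4 (0,5) C  (was 7)
#5 (0,9) C  (was 5)
#6 (2,4) E
#7 (0,2) C  (was 9)
#8 (1,9) H  (was 9)
#9 (2,3) C  (was 4)
#10 (0,9) C  (was 2)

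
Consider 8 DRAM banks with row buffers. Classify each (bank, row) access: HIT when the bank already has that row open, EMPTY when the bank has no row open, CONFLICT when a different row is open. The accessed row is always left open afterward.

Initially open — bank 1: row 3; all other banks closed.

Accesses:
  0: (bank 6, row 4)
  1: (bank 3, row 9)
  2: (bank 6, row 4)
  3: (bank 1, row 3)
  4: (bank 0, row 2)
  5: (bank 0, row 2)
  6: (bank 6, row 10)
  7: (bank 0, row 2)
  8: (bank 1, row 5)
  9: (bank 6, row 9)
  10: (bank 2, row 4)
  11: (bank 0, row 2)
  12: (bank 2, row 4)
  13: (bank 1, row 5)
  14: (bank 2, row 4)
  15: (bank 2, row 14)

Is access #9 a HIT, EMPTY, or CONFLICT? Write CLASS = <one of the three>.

  [0] b6 r4: no row ⇒ E
  [1] b3 r9: no row ⇒ E
  [2] b6 r4: had r4 ⇒ H
  [3] b1 r3: had r3 ⇒ H
  [4] b0 r2: no row ⇒ E
  [5] b0 r2: had r2 ⇒ H
  [6] b6 r10: had r4 ⇒ C
  [7] b0 r2: had r2 ⇒ H
  [8] b1 r5: had r3 ⇒ C
  [9] b6 r9: had r10 ⇒ C
  [10] b2 r4: no row ⇒ E
  [11] b0 r2: had r2 ⇒ H
  [12] b2 r4: had r4 ⇒ H
  [13] b1 r5: had r5 ⇒ H
  [14] b2 r4: had r4 ⇒ H
  [15] b2 r14: had r4 ⇒ C

CLASS = CONFLICT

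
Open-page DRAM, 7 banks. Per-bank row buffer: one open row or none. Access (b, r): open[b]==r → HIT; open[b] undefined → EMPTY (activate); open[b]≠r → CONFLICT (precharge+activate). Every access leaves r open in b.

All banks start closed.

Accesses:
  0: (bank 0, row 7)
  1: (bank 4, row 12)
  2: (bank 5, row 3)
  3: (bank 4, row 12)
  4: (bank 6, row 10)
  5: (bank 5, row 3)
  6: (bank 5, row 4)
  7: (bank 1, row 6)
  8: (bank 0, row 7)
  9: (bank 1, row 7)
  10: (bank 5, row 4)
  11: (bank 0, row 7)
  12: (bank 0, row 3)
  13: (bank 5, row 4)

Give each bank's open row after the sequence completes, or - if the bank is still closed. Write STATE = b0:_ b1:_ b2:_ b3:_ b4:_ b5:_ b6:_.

STATE = b0:3 b1:7 b2:- b3:- b4:12 b5:4 b6:10

step 0: bank0 None->7 [EMPTY]
step 1: bank4 None->12 [EMPTY]
step 2: bank5 None->3 [EMPTY]
step 3: bank4 12->12 [HIT]
step 4: bank6 None->10 [EMPTY]
step 5: bank5 3->3 [HIT]
step 6: bank5 3->4 [CONFLICT]
step 7: bank1 None->6 [EMPTY]
step 8: bank0 7->7 [HIT]
step 9: bank1 6->7 [CONFLICT]
step 10: bank5 4->4 [HIT]
step 11: bank0 7->7 [HIT]
step 12: bank0 7->3 [CONFLICT]
step 13: bank5 4->4 [HIT]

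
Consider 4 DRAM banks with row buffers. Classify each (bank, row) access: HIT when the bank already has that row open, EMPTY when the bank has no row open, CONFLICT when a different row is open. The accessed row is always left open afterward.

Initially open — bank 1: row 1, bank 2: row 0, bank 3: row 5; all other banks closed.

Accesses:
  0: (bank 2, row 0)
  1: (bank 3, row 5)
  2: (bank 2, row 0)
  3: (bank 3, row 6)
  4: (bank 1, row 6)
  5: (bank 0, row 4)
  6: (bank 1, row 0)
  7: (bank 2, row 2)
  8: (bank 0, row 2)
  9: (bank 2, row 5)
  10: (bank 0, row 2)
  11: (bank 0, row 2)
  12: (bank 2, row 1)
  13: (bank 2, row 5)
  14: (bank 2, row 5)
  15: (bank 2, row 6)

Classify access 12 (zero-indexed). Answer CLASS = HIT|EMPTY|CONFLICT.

  [0] b2 r0: had r0 ⇒ H
  [1] b3 r5: had r5 ⇒ H
  [2] b2 r0: had r0 ⇒ H
  [3] b3 r6: had r5 ⇒ C
  [4] b1 r6: had r1 ⇒ C
  [5] b0 r4: no row ⇒ E
  [6] b1 r0: had r6 ⇒ C
  [7] b2 r2: had r0 ⇒ C
  [8] b0 r2: had r4 ⇒ C
  [9] b2 r5: had r2 ⇒ C
  [10] b0 r2: had r2 ⇒ H
  [11] b0 r2: had r2 ⇒ H
  [12] b2 r1: had r5 ⇒ C
  [13] b2 r5: had r1 ⇒ C
  [14] b2 r5: had r5 ⇒ H
  [15] b2 r6: had r5 ⇒ C

CLASS = CONFLICT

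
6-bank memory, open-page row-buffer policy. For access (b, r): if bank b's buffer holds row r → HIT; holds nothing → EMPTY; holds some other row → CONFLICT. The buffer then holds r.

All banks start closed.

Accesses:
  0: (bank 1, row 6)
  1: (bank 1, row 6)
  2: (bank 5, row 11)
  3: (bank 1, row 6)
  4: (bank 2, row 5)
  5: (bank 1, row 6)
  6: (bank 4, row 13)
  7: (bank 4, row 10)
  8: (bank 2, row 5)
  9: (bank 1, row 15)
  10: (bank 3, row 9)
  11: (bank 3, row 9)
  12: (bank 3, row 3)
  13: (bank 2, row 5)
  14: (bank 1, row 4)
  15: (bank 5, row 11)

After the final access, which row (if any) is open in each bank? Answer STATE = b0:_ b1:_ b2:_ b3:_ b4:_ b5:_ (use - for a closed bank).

step 0: bank1 None->6 [EMPTY]
step 1: bank1 6->6 [HIT]
step 2: bank5 None->11 [EMPTY]
step 3: bank1 6->6 [HIT]
step 4: bank2 None->5 [EMPTY]
step 5: bank1 6->6 [HIT]
step 6: bank4 None->13 [EMPTY]
step 7: bank4 13->10 [CONFLICT]
step 8: bank2 5->5 [HIT]
step 9: bank1 6->15 [CONFLICT]
step 10: bank3 None->9 [EMPTY]
step 11: bank3 9->9 [HIT]
step 12: bank3 9->3 [CONFLICT]
step 13: bank2 5->5 [HIT]
step 14: bank1 15->4 [CONFLICT]
step 15: bank5 11->11 [HIT]

STATE = b0:- b1:4 b2:5 b3:3 b4:10 b5:11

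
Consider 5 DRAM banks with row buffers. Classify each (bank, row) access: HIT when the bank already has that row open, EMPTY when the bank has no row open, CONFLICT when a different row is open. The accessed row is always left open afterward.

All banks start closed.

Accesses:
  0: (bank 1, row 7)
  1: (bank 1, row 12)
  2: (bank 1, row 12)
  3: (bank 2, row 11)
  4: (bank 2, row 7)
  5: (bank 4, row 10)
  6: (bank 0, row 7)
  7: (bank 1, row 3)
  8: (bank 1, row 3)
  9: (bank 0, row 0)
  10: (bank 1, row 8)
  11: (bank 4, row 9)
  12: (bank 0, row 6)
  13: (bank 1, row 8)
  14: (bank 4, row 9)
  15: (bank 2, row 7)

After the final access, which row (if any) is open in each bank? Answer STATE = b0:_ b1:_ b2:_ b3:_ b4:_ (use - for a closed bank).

0: bank 1 row 7 — prev None → EMPTY
1: bank 1 row 12 — prev 7 → CONFLICT
2: bank 1 row 12 — prev 12 → HIT
3: bank 2 row 11 — prev None → EMPTY
4: bank 2 row 7 — prev 11 → CONFLICT
5: bank 4 row 10 — prev None → EMPTY
6: bank 0 row 7 — prev None → EMPTY
7: bank 1 row 3 — prev 12 → CONFLICT
8: bank 1 row 3 — prev 3 → HIT
9: bank 0 row 0 — prev 7 → CONFLICT
10: bank 1 row 8 — prev 3 → CONFLICT
11: bank 4 row 9 — prev 10 → CONFLICT
12: bank 0 row 6 — prev 0 → CONFLICT
13: bank 1 row 8 — prev 8 → HIT
14: bank 4 row 9 — prev 9 → HIT
15: bank 2 row 7 — prev 7 → HIT

STATE = b0:6 b1:8 b2:7 b3:- b4:9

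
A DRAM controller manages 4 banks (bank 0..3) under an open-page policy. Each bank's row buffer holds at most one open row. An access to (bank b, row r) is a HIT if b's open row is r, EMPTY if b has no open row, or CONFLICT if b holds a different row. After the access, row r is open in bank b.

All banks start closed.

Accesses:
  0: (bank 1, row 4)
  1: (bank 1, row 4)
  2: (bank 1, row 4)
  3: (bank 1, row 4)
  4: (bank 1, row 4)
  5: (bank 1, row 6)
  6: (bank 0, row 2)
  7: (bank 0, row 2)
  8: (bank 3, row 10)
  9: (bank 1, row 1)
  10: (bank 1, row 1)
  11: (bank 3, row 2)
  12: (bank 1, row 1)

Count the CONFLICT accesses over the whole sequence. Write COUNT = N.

COUNT = 3

  [0] b1 r4: no row ⇒ E
  [1] b1 r4: had r4 ⇒ H
  [2] b1 r4: had r4 ⇒ H
  [3] b1 r4: had r4 ⇒ H
  [4] b1 r4: had r4 ⇒ H
  [5] b1 r6: had r4 ⇒ C
  [6] b0 r2: no row ⇒ E
  [7] b0 r2: had r2 ⇒ H
  [8] b3 r10: no row ⇒ E
  [9] b1 r1: had r6 ⇒ C
  [10] b1 r1: had r1 ⇒ H
  [11] b3 r2: had r10 ⇒ C
  [12] b1 r1: had r1 ⇒ H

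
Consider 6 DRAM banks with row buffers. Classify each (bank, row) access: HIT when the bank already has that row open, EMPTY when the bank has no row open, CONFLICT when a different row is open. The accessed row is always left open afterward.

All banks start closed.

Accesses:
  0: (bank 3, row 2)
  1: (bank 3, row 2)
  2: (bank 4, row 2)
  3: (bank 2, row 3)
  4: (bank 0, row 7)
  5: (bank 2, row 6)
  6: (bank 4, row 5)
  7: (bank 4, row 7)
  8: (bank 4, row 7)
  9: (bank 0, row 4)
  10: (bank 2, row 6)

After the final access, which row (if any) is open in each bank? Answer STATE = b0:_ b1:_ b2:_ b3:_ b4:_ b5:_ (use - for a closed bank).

STATE = b0:4 b1:- b2:6 b3:2 b4:7 b5:-

0: bank 3 row 2 — prev None → EMPTY
1: bank 3 row 2 — prev 2 → HIT
2: bank 4 row 2 — prev None → EMPTY
3: bank 2 row 3 — prev None → EMPTY
4: bank 0 row 7 — prev None → EMPTY
5: bank 2 row 6 — prev 3 → CONFLICT
6: bank 4 row 5 — prev 2 → CONFLICT
7: bank 4 row 7 — prev 5 → CONFLICT
8: bank 4 row 7 — prev 7 → HIT
9: bank 0 row 4 — prev 7 → CONFLICT
10: bank 2 row 6 — prev 6 → HIT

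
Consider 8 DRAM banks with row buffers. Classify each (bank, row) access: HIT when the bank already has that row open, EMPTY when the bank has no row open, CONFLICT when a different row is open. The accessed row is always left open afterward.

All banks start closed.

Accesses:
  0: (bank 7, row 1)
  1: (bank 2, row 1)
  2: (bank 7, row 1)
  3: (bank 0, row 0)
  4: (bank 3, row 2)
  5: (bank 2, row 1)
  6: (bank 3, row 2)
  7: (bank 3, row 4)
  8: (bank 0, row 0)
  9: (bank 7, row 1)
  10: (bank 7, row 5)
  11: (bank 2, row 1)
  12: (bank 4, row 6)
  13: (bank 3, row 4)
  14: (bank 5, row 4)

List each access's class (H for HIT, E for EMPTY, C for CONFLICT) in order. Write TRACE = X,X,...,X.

TRACE = E,E,H,E,E,H,H,C,H,H,C,H,E,H,E

step 0: bank7 None->1 [EMPTY]
step 1: bank2 None->1 [EMPTY]
step 2: bank7 1->1 [HIT]
step 3: bank0 None->0 [EMPTY]
step 4: bank3 None->2 [EMPTY]
step 5: bank2 1->1 [HIT]
step 6: bank3 2->2 [HIT]
step 7: bank3 2->4 [CONFLICT]
step 8: bank0 0->0 [HIT]
step 9: bank7 1->1 [HIT]
step 10: bank7 1->5 [CONFLICT]
step 11: bank2 1->1 [HIT]
step 12: bank4 None->6 [EMPTY]
step 13: bank3 4->4 [HIT]
step 14: bank5 None->4 [EMPTY]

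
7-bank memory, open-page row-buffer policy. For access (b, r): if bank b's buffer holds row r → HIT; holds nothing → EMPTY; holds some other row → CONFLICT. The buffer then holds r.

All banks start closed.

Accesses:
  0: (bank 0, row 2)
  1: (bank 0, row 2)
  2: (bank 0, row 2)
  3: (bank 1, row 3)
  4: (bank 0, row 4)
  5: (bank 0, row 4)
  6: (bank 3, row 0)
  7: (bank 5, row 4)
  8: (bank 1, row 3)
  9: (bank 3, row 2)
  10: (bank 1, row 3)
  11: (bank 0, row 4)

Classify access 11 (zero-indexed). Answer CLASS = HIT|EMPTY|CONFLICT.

CLASS = HIT

  [0] b0 r2: no row ⇒ E
  [1] b0 r2: had r2 ⇒ H
  [2] b0 r2: had r2 ⇒ H
  [3] b1 r3: no row ⇒ E
  [4] b0 r4: had r2 ⇒ C
  [5] b0 r4: had r4 ⇒ H
  [6] b3 r0: no row ⇒ E
  [7] b5 r4: no row ⇒ E
  [8] b1 r3: had r3 ⇒ H
  [9] b3 r2: had r0 ⇒ C
  [10] b1 r3: had r3 ⇒ H
  [11] b0 r4: had r4 ⇒ H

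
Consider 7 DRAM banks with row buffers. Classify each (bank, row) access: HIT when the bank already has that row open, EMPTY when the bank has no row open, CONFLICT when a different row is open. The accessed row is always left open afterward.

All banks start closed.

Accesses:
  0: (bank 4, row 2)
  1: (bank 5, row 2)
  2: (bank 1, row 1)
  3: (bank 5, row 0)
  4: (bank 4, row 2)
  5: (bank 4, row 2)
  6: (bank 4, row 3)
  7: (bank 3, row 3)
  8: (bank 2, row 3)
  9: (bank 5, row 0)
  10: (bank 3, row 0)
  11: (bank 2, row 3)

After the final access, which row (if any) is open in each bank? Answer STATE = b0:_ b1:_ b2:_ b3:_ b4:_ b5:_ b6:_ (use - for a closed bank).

0: bank 4 row 2 — prev None → EMPTY
1: bank 5 row 2 — prev None → EMPTY
2: bank 1 row 1 — prev None → EMPTY
3: bank 5 row 0 — prev 2 → CONFLICT
4: bank 4 row 2 — prev 2 → HIT
5: bank 4 row 2 — prev 2 → HIT
6: bank 4 row 3 — prev 2 → CONFLICT
7: bank 3 row 3 — prev None → EMPTY
8: bank 2 row 3 — prev None → EMPTY
9: bank 5 row 0 — prev 0 → HIT
10: bank 3 row 0 — prev 3 → CONFLICT
11: bank 2 row 3 — prev 3 → HIT

STATE = b0:- b1:1 b2:3 b3:0 b4:3 b5:0 b6:-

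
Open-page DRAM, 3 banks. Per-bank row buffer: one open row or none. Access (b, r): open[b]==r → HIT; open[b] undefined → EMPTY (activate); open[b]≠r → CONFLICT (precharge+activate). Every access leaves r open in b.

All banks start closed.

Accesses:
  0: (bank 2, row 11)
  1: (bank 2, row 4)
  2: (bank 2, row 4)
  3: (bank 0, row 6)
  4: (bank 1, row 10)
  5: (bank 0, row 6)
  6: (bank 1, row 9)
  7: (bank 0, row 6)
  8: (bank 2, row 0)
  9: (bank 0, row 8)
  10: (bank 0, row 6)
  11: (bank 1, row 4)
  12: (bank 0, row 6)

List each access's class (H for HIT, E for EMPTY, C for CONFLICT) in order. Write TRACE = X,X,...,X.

step 0: bank2 None->11 [EMPTY]
step 1: bank2 11->4 [CONFLICT]
step 2: bank2 4->4 [HIT]
step 3: bank0 None->6 [EMPTY]
step 4: bank1 None->10 [EMPTY]
step 5: bank0 6->6 [HIT]
step 6: bank1 10->9 [CONFLICT]
step 7: bank0 6->6 [HIT]
step 8: bank2 4->0 [CONFLICT]
step 9: bank0 6->8 [CONFLICT]
step 10: bank0 8->6 [CONFLICT]
step 11: bank1 9->4 [CONFLICT]
step 12: bank0 6->6 [HIT]

TRACE = E,C,H,E,E,H,C,H,C,C,C,C,H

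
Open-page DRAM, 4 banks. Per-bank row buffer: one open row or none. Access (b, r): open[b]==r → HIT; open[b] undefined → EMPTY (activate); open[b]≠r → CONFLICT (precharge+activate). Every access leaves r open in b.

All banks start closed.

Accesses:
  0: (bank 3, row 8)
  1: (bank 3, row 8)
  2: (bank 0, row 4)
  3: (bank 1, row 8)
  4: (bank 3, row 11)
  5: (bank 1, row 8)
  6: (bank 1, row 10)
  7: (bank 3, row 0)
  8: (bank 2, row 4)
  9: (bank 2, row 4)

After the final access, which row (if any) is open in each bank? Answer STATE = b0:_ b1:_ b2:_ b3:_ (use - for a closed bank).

  [0] b3 r8: no row ⇒ E
  [1] b3 r8: had r8 ⇒ H
  [2] b0 r4: no row ⇒ E
  [3] b1 r8: no row ⇒ E
  [4] b3 r11: had r8 ⇒ C
  [5] b1 r8: had r8 ⇒ H
  [6] b1 r10: had r8 ⇒ C
  [7] b3 r0: had r11 ⇒ C
  [8] b2 r4: no row ⇒ E
  [9] b2 r4: had r4 ⇒ H

STATE = b0:4 b1:10 b2:4 b3:0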